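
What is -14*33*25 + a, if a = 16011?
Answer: 4461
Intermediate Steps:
-14*33*25 + a = -14*33*25 + 16011 = -462*25 + 16011 = -11550 + 16011 = 4461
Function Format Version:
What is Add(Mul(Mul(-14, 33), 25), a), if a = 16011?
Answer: 4461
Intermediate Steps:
Add(Mul(Mul(-14, 33), 25), a) = Add(Mul(Mul(-14, 33), 25), 16011) = Add(Mul(-462, 25), 16011) = Add(-11550, 16011) = 4461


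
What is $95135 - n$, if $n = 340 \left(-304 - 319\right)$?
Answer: $306955$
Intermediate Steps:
$n = -211820$ ($n = 340 \left(-623\right) = -211820$)
$95135 - n = 95135 - -211820 = 95135 + 211820 = 306955$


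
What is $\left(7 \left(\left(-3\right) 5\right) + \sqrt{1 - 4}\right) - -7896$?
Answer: $7791 + i \sqrt{3} \approx 7791.0 + 1.732 i$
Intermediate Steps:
$\left(7 \left(\left(-3\right) 5\right) + \sqrt{1 - 4}\right) - -7896 = \left(7 \left(-15\right) + \sqrt{-3}\right) + 7896 = \left(-105 + i \sqrt{3}\right) + 7896 = 7791 + i \sqrt{3}$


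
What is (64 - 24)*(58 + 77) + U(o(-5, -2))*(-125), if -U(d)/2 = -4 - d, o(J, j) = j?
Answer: 4900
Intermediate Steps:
U(d) = 8 + 2*d (U(d) = -2*(-4 - d) = 8 + 2*d)
(64 - 24)*(58 + 77) + U(o(-5, -2))*(-125) = (64 - 24)*(58 + 77) + (8 + 2*(-2))*(-125) = 40*135 + (8 - 4)*(-125) = 5400 + 4*(-125) = 5400 - 500 = 4900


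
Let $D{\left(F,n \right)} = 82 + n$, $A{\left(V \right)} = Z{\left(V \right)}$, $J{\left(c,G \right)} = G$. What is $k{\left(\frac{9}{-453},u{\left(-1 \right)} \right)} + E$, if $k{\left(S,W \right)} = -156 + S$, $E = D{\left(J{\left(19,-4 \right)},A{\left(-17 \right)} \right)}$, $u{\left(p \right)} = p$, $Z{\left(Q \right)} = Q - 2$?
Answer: $- \frac{14046}{151} \approx -93.02$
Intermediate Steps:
$Z{\left(Q \right)} = -2 + Q$ ($Z{\left(Q \right)} = Q - 2 = -2 + Q$)
$A{\left(V \right)} = -2 + V$
$E = 63$ ($E = 82 - 19 = 63$)
$k{\left(\frac{9}{-453},u{\left(-1 \right)} \right)} + E = \left(-156 + \frac{9}{-453}\right) + 63 = \left(-156 + 9 \left(- \frac{1}{453}\right)\right) + 63 = \left(-156 - \frac{3}{151}\right) + 63 = - \frac{23559}{151} + 63 = - \frac{14046}{151}$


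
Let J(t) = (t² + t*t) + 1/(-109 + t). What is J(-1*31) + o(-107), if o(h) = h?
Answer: 254099/140 ≈ 1815.0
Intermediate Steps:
J(t) = 1/(-109 + t) + 2*t² (J(t) = (t² + t²) + 1/(-109 + t) = 2*t² + 1/(-109 + t) = 1/(-109 + t) + 2*t²)
J(-1*31) + o(-107) = (1 - 218*(-1*31)² + 2*(-1*31)³)/(-109 - 1*31) - 107 = (1 - 218*(-31)² + 2*(-31)³)/(-109 - 31) - 107 = (1 - 218*961 + 2*(-29791))/(-140) - 107 = -(1 - 209498 - 59582)/140 - 107 = -1/140*(-269079) - 107 = 269079/140 - 107 = 254099/140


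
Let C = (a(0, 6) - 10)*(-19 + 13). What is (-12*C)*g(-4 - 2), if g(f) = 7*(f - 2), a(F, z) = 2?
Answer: 32256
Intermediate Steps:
g(f) = -14 + 7*f (g(f) = 7*(-2 + f) = -14 + 7*f)
C = 48 (C = (2 - 10)*(-19 + 13) = -8*(-6) = 48)
(-12*C)*g(-4 - 2) = (-12*48)*(-14 + 7*(-4 - 2)) = -576*(-14 + 7*(-6)) = -576*(-14 - 42) = -576*(-56) = 32256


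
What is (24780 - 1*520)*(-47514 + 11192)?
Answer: -881171720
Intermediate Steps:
(24780 - 1*520)*(-47514 + 11192) = (24780 - 520)*(-36322) = 24260*(-36322) = -881171720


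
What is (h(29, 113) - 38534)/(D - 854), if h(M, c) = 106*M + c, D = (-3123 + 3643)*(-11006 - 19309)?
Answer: 35347/15764654 ≈ 0.0022422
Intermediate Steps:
D = -15763800 (D = 520*(-30315) = -15763800)
h(M, c) = c + 106*M
(h(29, 113) - 38534)/(D - 854) = ((113 + 106*29) - 38534)/(-15763800 - 854) = ((113 + 3074) - 38534)/(-15764654) = (3187 - 38534)*(-1/15764654) = -35347*(-1/15764654) = 35347/15764654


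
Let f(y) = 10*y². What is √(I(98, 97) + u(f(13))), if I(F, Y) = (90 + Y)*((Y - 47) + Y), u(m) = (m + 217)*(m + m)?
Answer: √6473149 ≈ 2544.2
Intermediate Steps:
u(m) = 2*m*(217 + m) (u(m) = (217 + m)*(2*m) = 2*m*(217 + m))
I(F, Y) = (-47 + 2*Y)*(90 + Y) (I(F, Y) = (90 + Y)*((-47 + Y) + Y) = (90 + Y)*(-47 + 2*Y) = (-47 + 2*Y)*(90 + Y))
√(I(98, 97) + u(f(13))) = √((-4230 + 2*97² + 133*97) + 2*(10*13²)*(217 + 10*13²)) = √((-4230 + 2*9409 + 12901) + 2*(10*169)*(217 + 10*169)) = √((-4230 + 18818 + 12901) + 2*1690*(217 + 1690)) = √(27489 + 2*1690*1907) = √(27489 + 6445660) = √6473149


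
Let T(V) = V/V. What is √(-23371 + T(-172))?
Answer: I*√23370 ≈ 152.87*I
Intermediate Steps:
T(V) = 1
√(-23371 + T(-172)) = √(-23371 + 1) = √(-23370) = I*√23370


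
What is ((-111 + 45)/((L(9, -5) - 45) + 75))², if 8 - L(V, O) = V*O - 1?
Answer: 121/196 ≈ 0.61735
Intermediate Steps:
L(V, O) = 9 - O*V (L(V, O) = 8 - (V*O - 1) = 8 - (O*V - 1) = 8 - (-1 + O*V) = 8 + (1 - O*V) = 9 - O*V)
((-111 + 45)/((L(9, -5) - 45) + 75))² = ((-111 + 45)/(((9 - 1*(-5)*9) - 45) + 75))² = (-66/(((9 + 45) - 45) + 75))² = (-66/((54 - 45) + 75))² = (-66/(9 + 75))² = (-66/84)² = (-66*1/84)² = (-11/14)² = 121/196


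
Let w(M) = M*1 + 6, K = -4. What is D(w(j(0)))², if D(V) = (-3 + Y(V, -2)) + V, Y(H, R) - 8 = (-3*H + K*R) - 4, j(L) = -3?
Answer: 9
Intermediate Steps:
w(M) = 6 + M (w(M) = M + 6 = 6 + M)
Y(H, R) = 4 - 4*R - 3*H (Y(H, R) = 8 + ((-3*H - 4*R) - 4) = 8 + ((-4*R - 3*H) - 4) = 8 + (-4 - 4*R - 3*H) = 4 - 4*R - 3*H)
D(V) = 9 - 2*V (D(V) = (-3 + (4 - 4*(-2) - 3*V)) + V = (-3 + (4 + 8 - 3*V)) + V = (-3 + (12 - 3*V)) + V = (9 - 3*V) + V = 9 - 2*V)
D(w(j(0)))² = (9 - 2*(6 - 3))² = (9 - 2*3)² = (9 - 6)² = 3² = 9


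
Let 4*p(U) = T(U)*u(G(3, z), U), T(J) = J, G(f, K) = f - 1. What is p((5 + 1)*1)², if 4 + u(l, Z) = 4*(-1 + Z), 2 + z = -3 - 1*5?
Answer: 576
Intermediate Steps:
z = -10 (z = -2 + (-3 - 1*5) = -2 + (-3 - 5) = -2 - 8 = -10)
G(f, K) = -1 + f
u(l, Z) = -8 + 4*Z (u(l, Z) = -4 + 4*(-1 + Z) = -4 + (-4 + 4*Z) = -8 + 4*Z)
p(U) = U*(-8 + 4*U)/4 (p(U) = (U*(-8 + 4*U))/4 = U*(-8 + 4*U)/4)
p((5 + 1)*1)² = (((5 + 1)*1)*(-2 + (5 + 1)*1))² = ((6*1)*(-2 + 6*1))² = (6*(-2 + 6))² = (6*4)² = 24² = 576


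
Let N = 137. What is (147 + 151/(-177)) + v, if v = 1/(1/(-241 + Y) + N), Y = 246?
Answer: 17746333/121422 ≈ 146.15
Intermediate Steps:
v = 5/686 (v = 1/(1/(-241 + 246) + 137) = 1/(1/5 + 137) = 1/(686/5) = 5/686 ≈ 0.0072886)
(147 + 151/(-177)) + v = (147 + 151/(-177)) + 5/686 = (147 + 151*(-1/177)) + 5/686 = (147 - 151/177) + 5/686 = 25868/177 + 5/686 = 17746333/121422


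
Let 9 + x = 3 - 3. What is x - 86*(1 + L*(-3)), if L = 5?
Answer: 1195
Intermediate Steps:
x = -9 (x = -9 + (3 - 3) = -9 + 0 = -9)
x - 86*(1 + L*(-3)) = -9 - 86*(1 + 5*(-3)) = -9 - 86*(1 - 15) = -9 - 86*(-14) = -9 + 1204 = 1195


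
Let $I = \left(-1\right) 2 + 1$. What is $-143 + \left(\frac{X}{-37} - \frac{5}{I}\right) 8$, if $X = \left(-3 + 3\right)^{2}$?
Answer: $-103$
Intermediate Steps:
$X = 0$ ($X = 0^{2} = 0$)
$I = -1$ ($I = -2 + 1 = -1$)
$-143 + \left(\frac{X}{-37} - \frac{5}{I}\right) 8 = -143 + \left(\frac{0}{-37} - \frac{5}{-1}\right) 8 = -143 + \left(0 \left(- \frac{1}{37}\right) - -5\right) 8 = -143 + \left(0 + 5\right) 8 = -143 + 5 \cdot 8 = -143 + 40 = -103$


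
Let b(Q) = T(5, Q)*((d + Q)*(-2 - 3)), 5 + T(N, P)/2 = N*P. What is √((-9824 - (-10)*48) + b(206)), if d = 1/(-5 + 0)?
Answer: I*√2118794 ≈ 1455.6*I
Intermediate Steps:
d = -⅕ (d = 1/(-5) = -⅕ ≈ -0.20000)
T(N, P) = -10 + 2*N*P (T(N, P) = -10 + 2*(N*P) = -10 + 2*N*P)
b(Q) = (1 - 5*Q)*(-10 + 10*Q) (b(Q) = (-10 + 2*5*Q)*((-⅕ + Q)*(-2 - 3)) = (-10 + 10*Q)*((-⅕ + Q)*(-5)) = (-10 + 10*Q)*(1 - 5*Q) = (1 - 5*Q)*(-10 + 10*Q))
√((-9824 - (-10)*48) + b(206)) = √((-9824 - (-10)*48) + (-10 - 50*206² + 60*206)) = √((-9824 - 1*(-480)) + (-10 - 50*42436 + 12360)) = √((-9824 + 480) + (-10 - 2121800 + 12360)) = √(-9344 - 2109450) = √(-2118794) = I*√2118794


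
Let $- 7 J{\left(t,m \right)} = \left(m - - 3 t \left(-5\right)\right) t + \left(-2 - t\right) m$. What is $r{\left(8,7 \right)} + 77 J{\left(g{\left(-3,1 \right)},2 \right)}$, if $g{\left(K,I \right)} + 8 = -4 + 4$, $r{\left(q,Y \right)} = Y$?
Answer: $10611$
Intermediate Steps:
$g{\left(K,I \right)} = -8$ ($g{\left(K,I \right)} = -8 + \left(-4 + 4\right) = -8 + 0 = -8$)
$J{\left(t,m \right)} = - \frac{m \left(-2 - t\right)}{7} - \frac{t \left(m - 15 t\right)}{7}$ ($J{\left(t,m \right)} = - \frac{\left(m - - 3 t \left(-5\right)\right) t + \left(-2 - t\right) m}{7} = - \frac{\left(m - 15 t\right) t + m \left(-2 - t\right)}{7} = - \frac{t \left(m - 15 t\right) + m \left(-2 - t\right)}{7} = - \frac{m \left(-2 - t\right) + t \left(m - 15 t\right)}{7} = - \frac{m \left(-2 - t\right)}{7} - \frac{t \left(m - 15 t\right)}{7}$)
$r{\left(8,7 \right)} + 77 J{\left(g{\left(-3,1 \right)},2 \right)} = 7 + 77 \left(\frac{2}{7} \cdot 2 + \frac{15 \left(-8\right)^{2}}{7}\right) = 7 + 77 \left(\frac{4}{7} + \frac{15}{7} \cdot 64\right) = 7 + 77 \left(\frac{4}{7} + \frac{960}{7}\right) = 7 + 77 \cdot \frac{964}{7} = 7 + 10604 = 10611$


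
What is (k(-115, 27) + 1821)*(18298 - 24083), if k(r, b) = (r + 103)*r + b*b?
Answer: -22735050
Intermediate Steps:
k(r, b) = b² + r*(103 + r) (k(r, b) = (103 + r)*r + b² = r*(103 + r) + b² = b² + r*(103 + r))
(k(-115, 27) + 1821)*(18298 - 24083) = ((27² + (-115)² + 103*(-115)) + 1821)*(18298 - 24083) = ((729 + 13225 - 11845) + 1821)*(-5785) = (2109 + 1821)*(-5785) = 3930*(-5785) = -22735050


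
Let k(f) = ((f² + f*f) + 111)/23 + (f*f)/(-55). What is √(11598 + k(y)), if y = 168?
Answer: √21673324695/1265 ≈ 116.38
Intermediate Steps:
k(f) = 111/23 + 87*f²/1265 (k(f) = ((f² + f²) + 111)*(1/23) + f²*(-1/55) = (2*f² + 111)*(1/23) - f²/55 = (111 + 2*f²)*(1/23) - f²/55 = (111/23 + 2*f²/23) - f²/55 = 111/23 + 87*f²/1265)
√(11598 + k(y)) = √(11598 + (111/23 + (87/1265)*168²)) = √(11598 + (111/23 + (87/1265)*28224)) = √(11598 + (111/23 + 2455488/1265)) = √(11598 + 2461593/1265) = √(17133063/1265) = √21673324695/1265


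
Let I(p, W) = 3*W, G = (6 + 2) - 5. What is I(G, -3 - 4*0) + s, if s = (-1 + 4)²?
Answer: 0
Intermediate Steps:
G = 3 (G = 8 - 5 = 3)
s = 9 (s = 3² = 9)
I(G, -3 - 4*0) + s = 3*(-3 - 4*0) + 9 = 3*(-3 + 0) + 9 = 3*(-3) + 9 = -9 + 9 = 0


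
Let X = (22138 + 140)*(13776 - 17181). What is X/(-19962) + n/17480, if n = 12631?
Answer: 73679185179/19385320 ≈ 3800.8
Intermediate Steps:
X = -75856590 (X = 22278*(-3405) = -75856590)
X/(-19962) + n/17480 = -75856590/(-19962) + 12631/17480 = -75856590*(-1/19962) + 12631*(1/17480) = 4214255/1109 + 12631/17480 = 73679185179/19385320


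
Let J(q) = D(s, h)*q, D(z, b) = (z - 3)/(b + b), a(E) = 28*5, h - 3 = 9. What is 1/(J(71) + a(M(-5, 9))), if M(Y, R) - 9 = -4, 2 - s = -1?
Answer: 1/140 ≈ 0.0071429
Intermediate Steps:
s = 3 (s = 2 - 1*(-1) = 2 + 1 = 3)
M(Y, R) = 5 (M(Y, R) = 9 - 4 = 5)
h = 12 (h = 3 + 9 = 12)
a(E) = 140
D(z, b) = (-3 + z)/(2*b) (D(z, b) = (-3 + z)/((2*b)) = (-3 + z)*(1/(2*b)) = (-3 + z)/(2*b))
J(q) = 0 (J(q) = ((½)*(-3 + 3)/12)*q = ((½)*(1/12)*0)*q = 0*q = 0)
1/(J(71) + a(M(-5, 9))) = 1/(0 + 140) = 1/140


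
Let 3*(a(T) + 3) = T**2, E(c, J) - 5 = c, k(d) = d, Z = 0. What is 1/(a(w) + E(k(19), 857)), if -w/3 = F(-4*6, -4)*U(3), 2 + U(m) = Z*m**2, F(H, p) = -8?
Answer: 1/789 ≈ 0.0012674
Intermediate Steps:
U(m) = -2 (U(m) = -2 + 0*m**2 = -2 + 0 = -2)
E(c, J) = 5 + c
w = -48 (w = -(-24)*(-2) = -3*16 = -48)
a(T) = -3 + T**2/3
1/(a(w) + E(k(19), 857)) = 1/((-3 + (1/3)*(-48)**2) + (5 + 19)) = 1/((-3 + (1/3)*2304) + 24) = 1/((-3 + 768) + 24) = 1/(765 + 24) = 1/789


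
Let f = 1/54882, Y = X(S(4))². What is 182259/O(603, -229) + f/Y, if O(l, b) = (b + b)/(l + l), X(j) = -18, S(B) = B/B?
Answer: -1954255014108707/4072024872 ≈ -4.7992e+5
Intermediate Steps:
S(B) = 1
O(l, b) = b/l (O(l, b) = (2*b)/((2*l)) = (2*b)*(1/(2*l)) = b/l)
Y = 324 (Y = (-18)² = 324)
f = 1/54882 ≈ 1.8221e-5
182259/O(603, -229) + f/Y = 182259/((-229/603)) + (1/54882)/324 = 182259/((-229*1/603)) + (1/54882)*(1/324) = 182259/(-229/603) + 1/17781768 = 182259*(-603/229) + 1/17781768 = -109902177/229 + 1/17781768 = -1954255014108707/4072024872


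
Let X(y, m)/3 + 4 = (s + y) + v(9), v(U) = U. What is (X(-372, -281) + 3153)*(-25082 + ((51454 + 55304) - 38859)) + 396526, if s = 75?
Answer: 97890835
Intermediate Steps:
X(y, m) = 240 + 3*y (X(y, m) = -12 + 3*((75 + y) + 9) = -12 + 3*(84 + y) = -12 + (252 + 3*y) = 240 + 3*y)
(X(-372, -281) + 3153)*(-25082 + ((51454 + 55304) - 38859)) + 396526 = ((240 + 3*(-372)) + 3153)*(-25082 + ((51454 + 55304) - 38859)) + 396526 = ((240 - 1116) + 3153)*(-25082 + (106758 - 38859)) + 396526 = (-876 + 3153)*(-25082 + 67899) + 396526 = 2277*42817 + 396526 = 97494309 + 396526 = 97890835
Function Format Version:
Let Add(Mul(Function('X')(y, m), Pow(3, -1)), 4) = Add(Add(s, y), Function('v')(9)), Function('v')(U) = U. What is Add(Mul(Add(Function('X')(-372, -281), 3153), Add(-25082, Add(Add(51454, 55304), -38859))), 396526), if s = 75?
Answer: 97890835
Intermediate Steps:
Function('X')(y, m) = Add(240, Mul(3, y)) (Function('X')(y, m) = Add(-12, Mul(3, Add(Add(75, y), 9))) = Add(-12, Mul(3, Add(84, y))) = Add(-12, Add(252, Mul(3, y))) = Add(240, Mul(3, y)))
Add(Mul(Add(Function('X')(-372, -281), 3153), Add(-25082, Add(Add(51454, 55304), -38859))), 396526) = Add(Mul(Add(Add(240, Mul(3, -372)), 3153), Add(-25082, Add(Add(51454, 55304), -38859))), 396526) = Add(Mul(Add(Add(240, -1116), 3153), Add(-25082, Add(106758, -38859))), 396526) = Add(Mul(Add(-876, 3153), Add(-25082, 67899)), 396526) = Add(Mul(2277, 42817), 396526) = Add(97494309, 396526) = 97890835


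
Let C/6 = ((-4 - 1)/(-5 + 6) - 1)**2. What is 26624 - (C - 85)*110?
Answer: 12214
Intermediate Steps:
C = 216 (C = 6*((-4 - 1)/(-5 + 6) - 1)**2 = 6*(-5/1 - 1)**2 = 6*(-5*1 - 1)**2 = 6*(-5 - 1)**2 = 6*(-6)**2 = 6*36 = 216)
26624 - (C - 85)*110 = 26624 - (216 - 85)*110 = 26624 - 131*110 = 26624 - 1*14410 = 26624 - 14410 = 12214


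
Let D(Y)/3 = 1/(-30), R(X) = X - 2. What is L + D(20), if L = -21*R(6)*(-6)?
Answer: 5039/10 ≈ 503.90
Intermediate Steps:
R(X) = -2 + X
D(Y) = -⅒ (D(Y) = 3/(-30) = 3*(-1/30) = -⅒)
L = 504 (L = -21*(-2 + 6)*(-6) = -21*4*(-6) = -84*(-6) = 504)
L + D(20) = 504 - ⅒ = 5039/10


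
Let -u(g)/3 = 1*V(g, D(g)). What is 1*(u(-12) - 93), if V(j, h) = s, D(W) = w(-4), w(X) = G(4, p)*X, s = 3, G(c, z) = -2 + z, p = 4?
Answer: -102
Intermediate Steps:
w(X) = 2*X (w(X) = (-2 + 4)*X = 2*X)
D(W) = -8 (D(W) = 2*(-4) = -8)
V(j, h) = 3
u(g) = -9 (u(g) = -3*3 = -9)
1*(u(-12) - 93) = 1*(-9 - 93) = 1*(-102) = -102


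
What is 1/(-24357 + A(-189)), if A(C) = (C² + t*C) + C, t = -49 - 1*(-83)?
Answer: 1/4749 ≈ 0.00021057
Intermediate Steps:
t = 34 (t = -49 + 83 = 34)
A(C) = C² + 35*C (A(C) = (C² + 34*C) + C = C² + 35*C)
1/(-24357 + A(-189)) = 1/(-24357 - 189*(35 - 189)) = 1/(-24357 - 189*(-154)) = 1/(-24357 + 29106) = 1/4749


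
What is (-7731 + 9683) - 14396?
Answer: -12444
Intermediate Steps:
(-7731 + 9683) - 14396 = 1952 - 14396 = -12444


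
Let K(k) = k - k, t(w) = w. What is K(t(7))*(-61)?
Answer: 0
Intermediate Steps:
K(k) = 0
K(t(7))*(-61) = 0*(-61) = 0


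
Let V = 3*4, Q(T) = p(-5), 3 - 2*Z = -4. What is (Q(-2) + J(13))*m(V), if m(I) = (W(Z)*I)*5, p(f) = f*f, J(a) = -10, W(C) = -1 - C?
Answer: -4050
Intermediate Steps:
Z = 7/2 (Z = 3/2 - ½*(-4) = 3/2 + 2 = 7/2 ≈ 3.5000)
p(f) = f²
Q(T) = 25 (Q(T) = (-5)² = 25)
V = 12
m(I) = -45*I/2 (m(I) = ((-1 - 1*7/2)*I)*5 = ((-1 - 7/2)*I)*5 = -9*I/2*5 = -45*I/2)
(Q(-2) + J(13))*m(V) = (25 - 10)*(-45/2*12) = 15*(-270) = -4050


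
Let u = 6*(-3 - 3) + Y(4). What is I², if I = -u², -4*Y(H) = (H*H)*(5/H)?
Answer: 2825761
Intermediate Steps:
Y(H) = -5*H/4 (Y(H) = -H*H*5/H/4 = -H²*5/H/4 = -5*H/4)
u = -41 (u = 6*(-3 - 3) - 5/4*4 = 6*(-6) - 5 = -36 - 5 = -41)
I = -1681 (I = -1*(-41)² = -1*1681 = -1681)
I² = (-1681)² = 2825761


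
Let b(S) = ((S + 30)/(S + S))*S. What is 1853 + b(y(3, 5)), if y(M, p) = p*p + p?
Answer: 1883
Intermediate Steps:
y(M, p) = p + p² (y(M, p) = p² + p = p + p²)
b(S) = 15 + S/2 (b(S) = ((30 + S)/((2*S)))*S = ((30 + S)*(1/(2*S)))*S = ((30 + S)/(2*S))*S = 15 + S/2)
1853 + b(y(3, 5)) = 1853 + (15 + (5*(1 + 5))/2) = 1853 + (15 + (5*6)/2) = 1853 + (15 + (½)*30) = 1853 + (15 + 15) = 1853 + 30 = 1883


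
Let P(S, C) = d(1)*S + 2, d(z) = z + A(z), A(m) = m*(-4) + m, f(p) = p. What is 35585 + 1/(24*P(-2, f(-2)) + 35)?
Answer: 6369716/179 ≈ 35585.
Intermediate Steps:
A(m) = -3*m (A(m) = -4*m + m = -3*m)
d(z) = -2*z (d(z) = z - 3*z = -2*z)
P(S, C) = 2 - 2*S (P(S, C) = (-2*1)*S + 2 = -2*S + 2 = 2 - 2*S)
35585 + 1/(24*P(-2, f(-2)) + 35) = 35585 + 1/(24*(2 - 2*(-2)) + 35) = 35585 + 1/(24*(2 + 4) + 35) = 35585 + 1/(24*6 + 35) = 35585 + 1/(144 + 35) = 35585 + 1/179 = 6369716/179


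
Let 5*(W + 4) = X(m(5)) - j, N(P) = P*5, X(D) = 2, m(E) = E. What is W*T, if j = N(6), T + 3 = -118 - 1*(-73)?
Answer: 2304/5 ≈ 460.80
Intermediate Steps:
T = -48 (T = -3 + (-118 - 1*(-73)) = -3 + (-118 + 73) = -3 - 45 = -48)
N(P) = 5*P
j = 30 (j = 5*6 = 30)
W = -48/5 (W = -4 + (2 - 1*30)/5 = -4 + (2 - 30)/5 = -4 + (1/5)*(-28) = -4 - 28/5 = -48/5 ≈ -9.6000)
W*T = -48/5*(-48) = 2304/5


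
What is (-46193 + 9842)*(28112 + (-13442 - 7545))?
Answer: -259000875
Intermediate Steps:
(-46193 + 9842)*(28112 + (-13442 - 7545)) = -36351*(28112 - 20987) = -36351*7125 = -259000875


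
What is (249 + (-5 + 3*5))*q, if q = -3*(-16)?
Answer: 12432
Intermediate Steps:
q = 48
(249 + (-5 + 3*5))*q = (249 + (-5 + 3*5))*48 = (249 + (-5 + 15))*48 = (249 + 10)*48 = 259*48 = 12432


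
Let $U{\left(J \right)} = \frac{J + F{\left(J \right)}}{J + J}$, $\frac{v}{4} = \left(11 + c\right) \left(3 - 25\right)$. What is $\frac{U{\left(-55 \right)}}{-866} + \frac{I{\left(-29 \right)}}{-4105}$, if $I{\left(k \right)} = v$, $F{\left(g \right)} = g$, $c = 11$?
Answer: $\frac{1672471}{3554930} \approx 0.47047$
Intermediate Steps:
$v = -1936$ ($v = 4 \left(11 + 11\right) \left(3 - 25\right) = 4 \cdot 22 \left(-22\right) = 4 \left(-484\right) = -1936$)
$I{\left(k \right)} = -1936$
$U{\left(J \right)} = 1$ ($U{\left(J \right)} = \frac{J + J}{J + J} = \frac{2 J}{2 J} = 2 J \frac{1}{2 J} = 1$)
$\frac{U{\left(-55 \right)}}{-866} + \frac{I{\left(-29 \right)}}{-4105} = 1 \frac{1}{-866} - \frac{1936}{-4105} = 1 \left(- \frac{1}{866}\right) - - \frac{1936}{4105} = - \frac{1}{866} + \frac{1936}{4105} = \frac{1672471}{3554930}$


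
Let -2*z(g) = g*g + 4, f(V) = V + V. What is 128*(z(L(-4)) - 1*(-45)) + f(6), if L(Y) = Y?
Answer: 4492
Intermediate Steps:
f(V) = 2*V
z(g) = -2 - g²/2 (z(g) = -(g*g + 4)/2 = -(g² + 4)/2 = -(4 + g²)/2 = -2 - g²/2)
128*(z(L(-4)) - 1*(-45)) + f(6) = 128*((-2 - ½*(-4)²) - 1*(-45)) + 2*6 = 128*((-2 - ½*16) + 45) + 12 = 128*((-2 - 8) + 45) + 12 = 128*(-10 + 45) + 12 = 128*35 + 12 = 4480 + 12 = 4492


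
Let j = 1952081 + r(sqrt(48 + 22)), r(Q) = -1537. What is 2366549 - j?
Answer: 416005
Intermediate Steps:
j = 1950544 (j = 1952081 - 1537 = 1950544)
2366549 - j = 2366549 - 1*1950544 = 2366549 - 1950544 = 416005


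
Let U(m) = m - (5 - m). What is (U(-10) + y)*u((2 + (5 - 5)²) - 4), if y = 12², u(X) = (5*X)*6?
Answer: -7140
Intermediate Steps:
u(X) = 30*X
y = 144
U(m) = -5 + 2*m (U(m) = m + (-5 + m) = -5 + 2*m)
(U(-10) + y)*u((2 + (5 - 5)²) - 4) = ((-5 + 2*(-10)) + 144)*(30*((2 + (5 - 5)²) - 4)) = ((-5 - 20) + 144)*(30*((2 + 0²) - 4)) = (-25 + 144)*(30*((2 + 0) - 4)) = 119*(30*(2 - 4)) = 119*(30*(-2)) = 119*(-60) = -7140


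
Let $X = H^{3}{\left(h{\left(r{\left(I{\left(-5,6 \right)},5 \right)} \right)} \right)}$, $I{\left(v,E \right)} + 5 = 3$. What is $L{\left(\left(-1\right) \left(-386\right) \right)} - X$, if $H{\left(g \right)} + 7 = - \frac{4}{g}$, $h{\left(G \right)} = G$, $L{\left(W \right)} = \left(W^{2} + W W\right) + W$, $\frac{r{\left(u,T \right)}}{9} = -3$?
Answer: $\frac{5879305799}{19683} \approx 2.987 \cdot 10^{5}$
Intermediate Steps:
$I{\left(v,E \right)} = -2$ ($I{\left(v,E \right)} = -5 + 3 = -2$)
$r{\left(u,T \right)} = -27$ ($r{\left(u,T \right)} = 9 \left(-3\right) = -27$)
$L{\left(W \right)} = W + 2 W^{2}$ ($L{\left(W \right)} = \left(W^{2} + W^{2}\right) + W = 2 W^{2} + W = W + 2 W^{2}$)
$H{\left(g \right)} = -7 - \frac{4}{g}$
$X = - \frac{6331625}{19683}$ ($X = \left(-7 - \frac{4}{-27}\right)^{3} = \left(-7 - - \frac{4}{27}\right)^{3} = \left(-7 + \frac{4}{27}\right)^{3} = \left(- \frac{185}{27}\right)^{3} = - \frac{6331625}{19683} \approx -321.68$)
$L{\left(\left(-1\right) \left(-386\right) \right)} - X = \left(-1\right) \left(-386\right) \left(1 + 2 \left(\left(-1\right) \left(-386\right)\right)\right) - - \frac{6331625}{19683} = 386 \left(1 + 2 \cdot 386\right) + \frac{6331625}{19683} = 386 \left(1 + 772\right) + \frac{6331625}{19683} = 386 \cdot 773 + \frac{6331625}{19683} = 298378 + \frac{6331625}{19683} = \frac{5879305799}{19683}$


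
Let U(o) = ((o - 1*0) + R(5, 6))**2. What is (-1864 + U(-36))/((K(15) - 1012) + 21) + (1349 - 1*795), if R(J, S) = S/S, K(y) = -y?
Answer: 557963/1006 ≈ 554.63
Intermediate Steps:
R(J, S) = 1
U(o) = (1 + o)**2 (U(o) = ((o - 1*0) + 1)**2 = ((o + 0) + 1)**2 = (o + 1)**2 = (1 + o)**2)
(-1864 + U(-36))/((K(15) - 1012) + 21) + (1349 - 1*795) = (-1864 + (1 - 36)**2)/((-1*15 - 1012) + 21) + (1349 - 1*795) = (-1864 + (-35)**2)/((-15 - 1012) + 21) + (1349 - 795) = (-1864 + 1225)/(-1027 + 21) + 554 = -639/(-1006) + 554 = -639*(-1/1006) + 554 = 639/1006 + 554 = 557963/1006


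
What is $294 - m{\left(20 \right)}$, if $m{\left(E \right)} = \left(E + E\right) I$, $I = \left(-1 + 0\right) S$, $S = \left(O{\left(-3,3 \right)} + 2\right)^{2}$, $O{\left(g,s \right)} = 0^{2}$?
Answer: $454$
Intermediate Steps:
$O{\left(g,s \right)} = 0$
$S = 4$ ($S = \left(0 + 2\right)^{2} = 2^{2} = 4$)
$I = -4$ ($I = \left(-1 + 0\right) 4 = \left(-1\right) 4 = -4$)
$m{\left(E \right)} = - 8 E$ ($m{\left(E \right)} = \left(E + E\right) \left(-4\right) = 2 E \left(-4\right) = - 8 E$)
$294 - m{\left(20 \right)} = 294 - \left(-8\right) 20 = 294 - -160 = 294 + 160 = 454$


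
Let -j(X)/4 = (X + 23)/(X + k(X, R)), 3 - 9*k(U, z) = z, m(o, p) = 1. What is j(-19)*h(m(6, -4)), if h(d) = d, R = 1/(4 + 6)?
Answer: 1440/1681 ≈ 0.85663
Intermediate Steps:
R = 1/10 ≈ 0.10000
k(U, z) = 1/3 - z/9
j(X) = -4*(23 + X)/(29/90 + X) (j(X) = -4*(X + 23)/(X + (1/3 - 1/9*1/10)) = -4*(23 + X)/(X + (1/3 - 1/90)) = -4*(23 + X)/(X + 29/90) = -4*(23 + X)/(29/90 + X))
j(-19)*h(m(6, -4)) = (360*(-23 - 1*(-19))/(29 + 90*(-19)))*1 = (360*(-23 + 19)/(29 - 1710))*1 = (360*(-4)/(-1681))*1 = (360*(-1/1681)*(-4))*1 = (1440/1681)*1 = 1440/1681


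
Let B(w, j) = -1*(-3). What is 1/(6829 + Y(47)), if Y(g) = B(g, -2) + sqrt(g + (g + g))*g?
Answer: 6832/46364755 - 47*sqrt(141)/46364755 ≈ 0.00013532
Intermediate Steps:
B(w, j) = 3
Y(g) = 3 + sqrt(3)*g**(3/2) (Y(g) = 3 + sqrt(g + (g + g))*g = 3 + sqrt(g + 2*g)*g = 3 + sqrt(3*g)*g = 3 + (sqrt(3)*sqrt(g))*g = 3 + sqrt(3)*g**(3/2))
1/(6829 + Y(47)) = 1/(6829 + (3 + sqrt(3)*47**(3/2))) = 1/(6829 + (3 + sqrt(3)*(47*sqrt(47)))) = 1/(6829 + (3 + 47*sqrt(141))) = 1/(6832 + 47*sqrt(141))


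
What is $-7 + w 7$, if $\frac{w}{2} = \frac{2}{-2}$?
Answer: $-21$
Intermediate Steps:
$w = -2$ ($w = 2 \frac{2}{-2} = 2 \cdot 2 \left(- \frac{1}{2}\right) = 2 \left(-1\right) = -2$)
$-7 + w 7 = -7 - 14 = -21$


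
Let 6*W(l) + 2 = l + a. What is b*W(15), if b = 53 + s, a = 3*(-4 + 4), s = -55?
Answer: -13/3 ≈ -4.3333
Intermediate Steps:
a = 0 (a = 3*0 = 0)
b = -2 (b = 53 - 55 = -2)
W(l) = -1/3 + l/6 (W(l) = -1/3 + (l + 0)/6 = -1/3 + l/6)
b*W(15) = -2*(-1/3 + (1/6)*15) = -2*(-1/3 + 5/2) = -2*13/6 = -13/3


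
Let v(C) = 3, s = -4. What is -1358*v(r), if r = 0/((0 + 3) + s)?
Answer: -4074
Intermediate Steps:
r = 0 (r = 0/((0 + 3) - 4) = 0/(3 - 4) = 0/(-1) = 0*(-1) = 0)
-1358*v(r) = -1358*3 = -4074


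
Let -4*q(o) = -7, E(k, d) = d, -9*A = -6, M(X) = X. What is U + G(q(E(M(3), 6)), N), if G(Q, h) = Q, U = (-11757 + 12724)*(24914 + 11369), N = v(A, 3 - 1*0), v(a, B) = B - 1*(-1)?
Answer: 140342651/4 ≈ 3.5086e+7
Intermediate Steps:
A = ⅔ (A = -⅑*(-6) = ⅔ ≈ 0.66667)
v(a, B) = 1 + B (v(a, B) = B + 1 = 1 + B)
N = 4 (N = 1 + (3 - 1*0) = 1 + (3 + 0) = 1 + 3 = 4)
q(o) = 7/4 (q(o) = -¼*(-7) = 7/4)
U = 35085661 (U = 967*36283 = 35085661)
U + G(q(E(M(3), 6)), N) = 35085661 + 7/4 = 140342651/4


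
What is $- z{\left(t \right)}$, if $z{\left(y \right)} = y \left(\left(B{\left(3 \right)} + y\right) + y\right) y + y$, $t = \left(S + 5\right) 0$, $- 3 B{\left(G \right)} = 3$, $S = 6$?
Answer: $0$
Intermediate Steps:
$B{\left(G \right)} = -1$ ($B{\left(G \right)} = \left(- \frac{1}{3}\right) 3 = -1$)
$t = 0$ ($t = \left(6 + 5\right) 0 = 11 \cdot 0 = 0$)
$z{\left(y \right)} = y + y^{2} \left(-1 + 2 y\right)$ ($z{\left(y \right)} = y \left(\left(-1 + y\right) + y\right) y + y = y \left(-1 + 2 y\right) y + y = y^{2} \left(-1 + 2 y\right) + y = y + y^{2} \left(-1 + 2 y\right)$)
$- z{\left(t \right)} = - 0 \left(1 - 0 + 2 \cdot 0^{2}\right) = - 0 \left(1 + 0 + 2 \cdot 0\right) = - 0 \left(1 + 0 + 0\right) = - 0 \cdot 1 = \left(-1\right) 0 = 0$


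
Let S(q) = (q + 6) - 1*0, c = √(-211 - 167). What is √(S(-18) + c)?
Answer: √(-12 + 3*I*√42) ≈ 2.3289 + 4.1742*I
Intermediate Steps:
c = 3*I*√42 (c = √(-378) = 3*I*√42 ≈ 19.442*I)
S(q) = 6 + q (S(q) = (6 + q) + 0 = 6 + q)
√(S(-18) + c) = √((6 - 18) + 3*I*√42) = √(-12 + 3*I*√42)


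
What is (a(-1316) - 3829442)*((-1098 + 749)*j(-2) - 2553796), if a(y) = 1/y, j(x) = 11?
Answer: 12889318397363355/1316 ≈ 9.7943e+12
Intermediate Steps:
(a(-1316) - 3829442)*((-1098 + 749)*j(-2) - 2553796) = (1/(-1316) - 3829442)*((-1098 + 749)*11 - 2553796) = (-1/1316 - 3829442)*(-349*11 - 2553796) = -5039545673*(-3839 - 2553796)/1316 = -5039545673/1316*(-2557635) = 12889318397363355/1316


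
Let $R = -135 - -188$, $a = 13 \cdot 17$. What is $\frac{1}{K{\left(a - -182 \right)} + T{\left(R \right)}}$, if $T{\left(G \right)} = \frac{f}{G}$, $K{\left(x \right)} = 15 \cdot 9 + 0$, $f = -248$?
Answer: $\frac{53}{6907} \approx 0.0076734$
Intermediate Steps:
$a = 221$
$K{\left(x \right)} = 135$ ($K{\left(x \right)} = 135 + 0 = 135$)
$R = 53$ ($R = -135 + 188 = 53$)
$T{\left(G \right)} = - \frac{248}{G}$
$\frac{1}{K{\left(a - -182 \right)} + T{\left(R \right)}} = \frac{1}{135 - \frac{248}{53}} = \frac{1}{\frac{6907}{53}} = \frac{53}{6907}$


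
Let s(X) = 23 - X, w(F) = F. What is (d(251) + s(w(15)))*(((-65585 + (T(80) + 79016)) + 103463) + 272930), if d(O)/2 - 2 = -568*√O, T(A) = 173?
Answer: 4679964 - 443036592*√251 ≈ -7.0143e+9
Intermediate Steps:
d(O) = 4 - 1136*√O (d(O) = 4 + 2*(-568*√O) = 4 - 1136*√O)
(d(251) + s(w(15)))*(((-65585 + (T(80) + 79016)) + 103463) + 272930) = ((4 - 1136*√251) + (23 - 1*15))*(((-65585 + (173 + 79016)) + 103463) + 272930) = ((4 - 1136*√251) + (23 - 15))*(((-65585 + 79189) + 103463) + 272930) = ((4 - 1136*√251) + 8)*((13604 + 103463) + 272930) = (12 - 1136*√251)*(117067 + 272930) = (12 - 1136*√251)*389997 = 4679964 - 443036592*√251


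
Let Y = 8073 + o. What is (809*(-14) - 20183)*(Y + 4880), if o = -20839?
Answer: 248479974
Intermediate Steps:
Y = -12766 (Y = 8073 - 20839 = -12766)
(809*(-14) - 20183)*(Y + 4880) = (809*(-14) - 20183)*(-12766 + 4880) = (-11326 - 20183)*(-7886) = -31509*(-7886) = 248479974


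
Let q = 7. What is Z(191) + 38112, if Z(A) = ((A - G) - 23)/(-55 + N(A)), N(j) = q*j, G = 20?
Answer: 24429866/641 ≈ 38112.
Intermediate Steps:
N(j) = 7*j
Z(A) = (-43 + A)/(-55 + 7*A) (Z(A) = ((A - 1*20) - 23)/(-55 + 7*A) = ((A - 20) - 23)/(-55 + 7*A) = ((-20 + A) - 23)/(-55 + 7*A) = (-43 + A)/(-55 + 7*A))
Z(191) + 38112 = (-43 + 191)/(-55 + 7*191) + 38112 = 148/(-55 + 1337) + 38112 = 148/1282 + 38112 = (1/1282)*148 + 38112 = 74/641 + 38112 = 24429866/641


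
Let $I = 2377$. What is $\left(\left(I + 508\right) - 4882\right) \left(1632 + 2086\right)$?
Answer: $-7424846$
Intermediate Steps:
$\left(\left(I + 508\right) - 4882\right) \left(1632 + 2086\right) = \left(\left(2377 + 508\right) - 4882\right) \left(1632 + 2086\right) = \left(2885 - 4882\right) 3718 = \left(-1997\right) 3718 = -7424846$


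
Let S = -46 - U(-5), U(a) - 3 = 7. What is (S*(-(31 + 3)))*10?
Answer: 19040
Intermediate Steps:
U(a) = 10 (U(a) = 3 + 7 = 10)
S = -56 (S = -46 - 1*10 = -46 - 10 = -56)
(S*(-(31 + 3)))*10 = -(-56)*(31 + 3)*10 = -(-56)*34*10 = -56*(-34)*10 = 1904*10 = 19040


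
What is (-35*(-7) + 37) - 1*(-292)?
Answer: 574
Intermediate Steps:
(-35*(-7) + 37) - 1*(-292) = (245 + 37) + 292 = 282 + 292 = 574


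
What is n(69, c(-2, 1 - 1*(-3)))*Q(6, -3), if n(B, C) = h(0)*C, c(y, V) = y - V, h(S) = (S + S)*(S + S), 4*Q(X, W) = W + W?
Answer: 0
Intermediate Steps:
Q(X, W) = W/2 (Q(X, W) = (W + W)/4 = (2*W)/4 = W/2)
h(S) = 4*S² (h(S) = (2*S)*(2*S) = 4*S²)
n(B, C) = 0 (n(B, C) = (4*0²)*C = (4*0)*C = 0*C = 0)
n(69, c(-2, 1 - 1*(-3)))*Q(6, -3) = 0*((½)*(-3)) = 0*(-3/2) = 0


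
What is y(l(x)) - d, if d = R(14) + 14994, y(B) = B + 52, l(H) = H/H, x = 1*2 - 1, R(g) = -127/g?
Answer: -209047/14 ≈ -14932.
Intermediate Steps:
x = 1 (x = 2 - 1 = 1)
l(H) = 1
y(B) = 52 + B
d = 209789/14 (d = -127/14 + 14994 = 209789/14 ≈ 14985.)
y(l(x)) - d = (52 + 1) - 1*209789/14 = 53 - 209789/14 = -209047/14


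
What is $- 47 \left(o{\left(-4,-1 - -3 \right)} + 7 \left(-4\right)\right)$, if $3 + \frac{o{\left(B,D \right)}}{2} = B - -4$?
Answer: $1598$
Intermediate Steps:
$o{\left(B,D \right)} = 2 + 2 B$ ($o{\left(B,D \right)} = -6 + 2 \left(B - -4\right) = -6 + 2 \left(B + 4\right) = -6 + 2 \left(4 + B\right) = -6 + \left(8 + 2 B\right) = 2 + 2 B$)
$- 47 \left(o{\left(-4,-1 - -3 \right)} + 7 \left(-4\right)\right) = - 47 \left(\left(2 + 2 \left(-4\right)\right) + 7 \left(-4\right)\right) = - 47 \left(\left(2 - 8\right) - 28\right) = - 47 \left(-6 - 28\right) = \left(-47\right) \left(-34\right) = 1598$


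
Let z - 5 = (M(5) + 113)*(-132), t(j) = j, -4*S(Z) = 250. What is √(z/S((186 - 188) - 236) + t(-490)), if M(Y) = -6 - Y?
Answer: 2*I*√42915/25 ≈ 16.573*I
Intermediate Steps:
S(Z) = -125/2 (S(Z) = -¼*250 = -125/2)
z = -13459 (z = 5 + ((-6 - 1*5) + 113)*(-132) = 5 + ((-6 - 5) + 113)*(-132) = 5 + (-11 + 113)*(-132) = 5 + 102*(-132) = 5 - 13464 = -13459)
√(z/S((186 - 188) - 236) + t(-490)) = √(-13459/(-125/2) - 490) = √(-13459*(-2/125) - 490) = √(26918/125 - 490) = √(-34332/125) = 2*I*√42915/25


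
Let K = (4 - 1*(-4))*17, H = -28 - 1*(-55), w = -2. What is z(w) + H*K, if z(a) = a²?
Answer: 3676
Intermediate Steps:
H = 27 (H = -28 + 55 = 27)
K = 136 (K = (4 + 4)*17 = 8*17 = 136)
z(w) + H*K = (-2)² + 27*136 = 4 + 3672 = 3676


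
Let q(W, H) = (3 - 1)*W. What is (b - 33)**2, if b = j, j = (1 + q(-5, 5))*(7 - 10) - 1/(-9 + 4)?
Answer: 841/25 ≈ 33.640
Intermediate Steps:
q(W, H) = 2*W
j = 136/5 (j = (1 + 2*(-5))*(7 - 10) - 1/(-9 + 4) = (1 - 10)*(-3) - 1/(-5) = -9*(-3) - 1*(-1/5) = 27 + 1/5 = 136/5 ≈ 27.200)
b = 136/5 ≈ 27.200
(b - 33)**2 = (136/5 - 33)**2 = (-29/5)**2 = 841/25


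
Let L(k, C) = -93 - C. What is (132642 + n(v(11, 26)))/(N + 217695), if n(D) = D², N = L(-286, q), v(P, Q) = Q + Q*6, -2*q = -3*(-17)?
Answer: 331532/435255 ≈ 0.76170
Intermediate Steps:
q = -51/2 (q = -(-3)*(-17)/2 = -½*51 = -51/2 ≈ -25.500)
v(P, Q) = 7*Q (v(P, Q) = Q + 6*Q = 7*Q)
N = -135/2 (N = -93 - 1*(-51/2) = -93 + 51/2 = -135/2 ≈ -67.500)
(132642 + n(v(11, 26)))/(N + 217695) = (132642 + (7*26)²)/(-135/2 + 217695) = (132642 + 182²)/(435255/2) = (132642 + 33124)*(2/435255) = 165766*(2/435255) = 331532/435255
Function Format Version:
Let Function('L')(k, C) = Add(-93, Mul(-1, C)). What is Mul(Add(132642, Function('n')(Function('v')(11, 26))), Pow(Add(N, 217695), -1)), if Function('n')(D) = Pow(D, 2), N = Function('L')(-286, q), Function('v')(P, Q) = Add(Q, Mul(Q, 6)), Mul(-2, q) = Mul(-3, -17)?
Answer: Rational(331532, 435255) ≈ 0.76170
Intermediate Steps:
q = Rational(-51, 2) (q = Mul(Rational(-1, 2), Mul(-3, -17)) = Mul(Rational(-1, 2), 51) = Rational(-51, 2) ≈ -25.500)
Function('v')(P, Q) = Mul(7, Q) (Function('v')(P, Q) = Add(Q, Mul(6, Q)) = Mul(7, Q))
N = Rational(-135, 2) (N = Add(-93, Mul(-1, Rational(-51, 2))) = Add(-93, Rational(51, 2)) = Rational(-135, 2) ≈ -67.500)
Mul(Add(132642, Function('n')(Function('v')(11, 26))), Pow(Add(N, 217695), -1)) = Mul(Add(132642, Pow(Mul(7, 26), 2)), Pow(Add(Rational(-135, 2), 217695), -1)) = Mul(Add(132642, Pow(182, 2)), Pow(Rational(435255, 2), -1)) = Mul(Add(132642, 33124), Rational(2, 435255)) = Mul(165766, Rational(2, 435255)) = Rational(331532, 435255)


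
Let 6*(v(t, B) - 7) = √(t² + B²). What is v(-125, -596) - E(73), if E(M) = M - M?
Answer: 7 + √370841/6 ≈ 108.49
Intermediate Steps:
v(t, B) = 7 + √(B² + t²)/6 (v(t, B) = 7 + √(t² + B²)/6 = 7 + √(B² + t²)/6)
E(M) = 0
v(-125, -596) - E(73) = (7 + √((-596)² + (-125)²)/6) - 1*0 = (7 + √(355216 + 15625)/6) + 0 = (7 + √370841/6) + 0 = 7 + √370841/6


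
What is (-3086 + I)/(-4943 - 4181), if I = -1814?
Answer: 1225/2281 ≈ 0.53705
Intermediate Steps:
(-3086 + I)/(-4943 - 4181) = (-3086 - 1814)/(-4943 - 4181) = -4900/(-9124) = -4900*(-1/9124) = 1225/2281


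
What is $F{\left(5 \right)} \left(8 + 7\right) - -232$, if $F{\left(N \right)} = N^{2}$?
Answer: $607$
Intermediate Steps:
$F{\left(5 \right)} \left(8 + 7\right) - -232 = 5^{2} \left(8 + 7\right) - -232 = 25 \cdot 15 + 232 = 375 + 232 = 607$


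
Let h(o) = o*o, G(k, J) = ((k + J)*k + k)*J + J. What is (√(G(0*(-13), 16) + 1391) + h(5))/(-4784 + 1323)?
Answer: -25/3461 - √1407/3461 ≈ -0.018061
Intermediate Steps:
G(k, J) = J + J*(k + k*(J + k)) (G(k, J) = ((J + k)*k + k)*J + J = (k*(J + k) + k)*J + J = (k + k*(J + k))*J + J = J*(k + k*(J + k)) + J = J + J*(k + k*(J + k)))
h(o) = o²
(√(G(0*(-13), 16) + 1391) + h(5))/(-4784 + 1323) = (√(16*(1 + 0*(-13) + (0*(-13))² + 16*(0*(-13))) + 1391) + 5²)/(-4784 + 1323) = (√(16*(1 + 0 + 0² + 16*0) + 1391) + 25)/(-3461) = (√(16*(1 + 0 + 0 + 0) + 1391) + 25)*(-1/3461) = (√(16*1 + 1391) + 25)*(-1/3461) = (√(16 + 1391) + 25)*(-1/3461) = (√1407 + 25)*(-1/3461) = (25 + √1407)*(-1/3461) = -25/3461 - √1407/3461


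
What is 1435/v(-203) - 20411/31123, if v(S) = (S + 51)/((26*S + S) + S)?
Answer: 63463222987/1182674 ≈ 53661.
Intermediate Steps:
v(S) = (51 + S)/(28*S) (v(S) = (51 + S)/(27*S + S) = (51 + S)/((28*S)) = (51 + S)*(1/(28*S)) = (51 + S)/(28*S))
1435/v(-203) - 20411/31123 = 1435/(((1/28)*(51 - 203)/(-203))) - 20411/31123 = 1435/(((1/28)*(-1/203)*(-152))) - 20411*1/31123 = 1435/(38/1421) - 20411/31123 = 1435*(1421/38) - 20411/31123 = 2039135/38 - 20411/31123 = 63463222987/1182674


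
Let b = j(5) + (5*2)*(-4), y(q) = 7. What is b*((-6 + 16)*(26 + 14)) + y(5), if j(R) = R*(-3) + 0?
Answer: -21993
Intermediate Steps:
j(R) = -3*R (j(R) = -3*R + 0 = -3*R)
b = -55 (b = -3*5 + (5*2)*(-4) = -15 + 10*(-4) = -15 - 40 = -55)
b*((-6 + 16)*(26 + 14)) + y(5) = -55*(-6 + 16)*(26 + 14) + 7 = -550*40 + 7 = -55*400 + 7 = -22000 + 7 = -21993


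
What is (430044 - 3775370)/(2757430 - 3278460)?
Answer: 1672663/260515 ≈ 6.4206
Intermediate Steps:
(430044 - 3775370)/(2757430 - 3278460) = -3345326/(-521030) = -3345326*(-1/521030) = 1672663/260515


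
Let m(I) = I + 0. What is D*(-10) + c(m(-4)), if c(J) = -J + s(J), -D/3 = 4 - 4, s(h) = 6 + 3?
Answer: 13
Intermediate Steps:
s(h) = 9
m(I) = I
D = 0 (D = -3*(4 - 4) = -3*0 = 0)
c(J) = 9 - J (c(J) = -J + 9 = 9 - J)
D*(-10) + c(m(-4)) = 0*(-10) + (9 - 1*(-4)) = 0 + (9 + 4) = 0 + 13 = 13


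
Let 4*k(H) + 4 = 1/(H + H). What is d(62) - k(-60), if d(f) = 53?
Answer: 25921/480 ≈ 54.002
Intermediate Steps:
k(H) = -1 + 1/(8*H) (k(H) = -1 + 1/(4*(H + H)) = -1 + 1/(4*((2*H))) = -1 + (1/(2*H))/4 = -1 + 1/(8*H))
d(62) - k(-60) = 53 - (⅛ - 1*(-60))/(-60) = 53 - (-1)*(⅛ + 60)/60 = 53 - (-1)*481/(60*8) = 53 - 1*(-481/480) = 53 + 481/480 = 25921/480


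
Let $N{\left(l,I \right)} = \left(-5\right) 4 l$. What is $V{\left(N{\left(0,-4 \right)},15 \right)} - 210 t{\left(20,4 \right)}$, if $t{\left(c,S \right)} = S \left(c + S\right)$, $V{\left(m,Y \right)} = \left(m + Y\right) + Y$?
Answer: $-20130$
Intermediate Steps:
$N{\left(l,I \right)} = - 20 l$
$V{\left(m,Y \right)} = m + 2 Y$ ($V{\left(m,Y \right)} = \left(Y + m\right) + Y = m + 2 Y$)
$t{\left(c,S \right)} = S \left(S + c\right)$
$V{\left(N{\left(0,-4 \right)},15 \right)} - 210 t{\left(20,4 \right)} = \left(\left(-20\right) 0 + 2 \cdot 15\right) - 210 \cdot 4 \left(4 + 20\right) = \left(0 + 30\right) - 210 \cdot 4 \cdot 24 = 30 - 20160 = -20130$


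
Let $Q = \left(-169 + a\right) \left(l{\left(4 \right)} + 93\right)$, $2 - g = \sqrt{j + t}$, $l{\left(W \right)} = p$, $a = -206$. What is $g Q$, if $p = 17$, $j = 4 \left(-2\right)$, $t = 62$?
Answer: $-82500 + 123750 \sqrt{6} \approx 2.2062 \cdot 10^{5}$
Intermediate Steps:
$j = -8$
$l{\left(W \right)} = 17$
$g = 2 - 3 \sqrt{6}$ ($g = 2 - \sqrt{-8 + 62} = 2 - \sqrt{54} = 2 - 3 \sqrt{6} \approx -5.3485$)
$Q = -41250$ ($Q = \left(-169 - 206\right) \left(17 + 93\right) = \left(-375\right) 110 = -41250$)
$g Q = \left(2 - 3 \sqrt{6}\right) \left(-41250\right) = -82500 + 123750 \sqrt{6}$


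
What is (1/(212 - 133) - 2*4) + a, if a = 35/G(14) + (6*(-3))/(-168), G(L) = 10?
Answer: -9689/2212 ≈ -4.3802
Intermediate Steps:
a = 101/28 (a = 35/10 + (6*(-3))/(-168) = 35*(⅒) - 18*(-1/168) = 7/2 + 3/28 = 101/28 ≈ 3.6071)
(1/(212 - 133) - 2*4) + a = (1/(212 - 133) - 2*4) + 101/28 = (1/79 - 8) + 101/28 = -631/79 + 101/28 = -9689/2212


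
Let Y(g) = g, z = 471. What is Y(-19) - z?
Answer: -490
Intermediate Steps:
Y(-19) - z = -19 - 1*471 = -19 - 471 = -490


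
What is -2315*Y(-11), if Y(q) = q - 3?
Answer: 32410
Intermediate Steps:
Y(q) = -3 + q
-2315*Y(-11) = -2315*(-3 - 11) = -2315*(-14) = 32410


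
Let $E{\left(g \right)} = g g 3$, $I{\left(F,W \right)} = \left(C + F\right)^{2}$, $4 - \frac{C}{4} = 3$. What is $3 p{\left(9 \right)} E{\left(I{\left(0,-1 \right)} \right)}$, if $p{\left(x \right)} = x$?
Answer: $20736$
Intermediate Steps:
$C = 4$ ($C = 16 - 12 = 4$)
$I{\left(F,W \right)} = \left(4 + F\right)^{2}$
$E{\left(g \right)} = 3 g^{2}$ ($E{\left(g \right)} = g^{2} \cdot 3 = 3 g^{2}$)
$3 p{\left(9 \right)} E{\left(I{\left(0,-1 \right)} \right)} = 3 \cdot 9 \cdot 3 \left(\left(4 + 0\right)^{2}\right)^{2} = 27 \cdot 3 \left(4^{2}\right)^{2} = 27 \cdot 3 \cdot 16^{2} = 27 \cdot 3 \cdot 256 = 27 \cdot 768 = 20736$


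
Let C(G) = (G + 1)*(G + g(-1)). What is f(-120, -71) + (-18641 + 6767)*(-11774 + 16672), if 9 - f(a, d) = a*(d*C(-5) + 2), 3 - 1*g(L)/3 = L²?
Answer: -58124523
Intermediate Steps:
g(L) = 9 - 3*L²
C(G) = (1 + G)*(6 + G) (C(G) = (G + 1)*(G + (9 - 3*(-1)²)) = (1 + G)*(G + (9 - 3*1)) = (1 + G)*(G + (9 - 3)) = (1 + G)*(G + 6) = (1 + G)*(6 + G))
f(a, d) = 9 - a*(2 - 4*d) (f(a, d) = 9 - a*(d*(6 + (-5)² + 7*(-5)) + 2) = 9 - a*(d*(6 + 25 - 35) + 2) = 9 - a*(d*(-4) + 2) = 9 - a*(-4*d + 2) = 9 - a*(2 - 4*d))
f(-120, -71) + (-18641 + 6767)*(-11774 + 16672) = (9 - 2*(-120) + 4*(-120)*(-71)) + (-18641 + 6767)*(-11774 + 16672) = (9 + 240 + 34080) - 11874*4898 = 34329 - 58158852 = -58124523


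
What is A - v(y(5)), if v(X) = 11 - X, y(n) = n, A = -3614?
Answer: -3620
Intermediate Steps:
A - v(y(5)) = -3614 - (11 - 1*5) = -3614 - (11 - 5) = -3614 - 1*6 = -3614 - 6 = -3620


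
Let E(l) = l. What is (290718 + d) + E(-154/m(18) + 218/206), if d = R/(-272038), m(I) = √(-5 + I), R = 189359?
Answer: 8145903506417/28019914 - 154*√13/13 ≈ 2.9068e+5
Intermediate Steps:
d = -189359/272038 (d = 189359/(-272038) = 189359*(-1/272038) = -189359/272038 ≈ -0.69608)
(290718 + d) + E(-154/m(18) + 218/206) = (290718 - 189359/272038) + (-154/√(-5 + 18) + 218/206) = 79086153925/272038 + (-154*√13/13 + 218*(1/206)) = 79086153925/272038 + (-154*√13/13 + 109/103) = 79086153925/272038 + (109/103 - 154*√13/13) = 8145903506417/28019914 - 154*√13/13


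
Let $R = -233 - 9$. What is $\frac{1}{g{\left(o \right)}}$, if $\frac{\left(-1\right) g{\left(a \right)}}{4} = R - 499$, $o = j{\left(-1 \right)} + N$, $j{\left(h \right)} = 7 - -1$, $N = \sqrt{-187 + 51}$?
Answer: $\frac{1}{2964} \approx 0.00033738$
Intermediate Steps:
$R = -242$
$N = 2 i \sqrt{34}$ ($N = \sqrt{-136} = 2 i \sqrt{34} \approx 11.662 i$)
$j{\left(h \right)} = 8$ ($j{\left(h \right)} = 7 + 1 = 8$)
$o = 8 + 2 i \sqrt{34} \approx 8.0 + 11.662 i$
$g{\left(a \right)} = 2964$ ($g{\left(a \right)} = - 4 \left(-242 - 499\right) = \left(-4\right) \left(-741\right) = 2964$)
$\frac{1}{g{\left(o \right)}} = \frac{1}{2964}$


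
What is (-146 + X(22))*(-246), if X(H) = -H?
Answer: 41328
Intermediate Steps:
(-146 + X(22))*(-246) = (-146 - 1*22)*(-246) = (-146 - 22)*(-246) = -168*(-246) = 41328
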